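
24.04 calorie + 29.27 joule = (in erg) 1.299e+09. Check: 1 calorie = 4.184 J, so 24.04 calorie = 24.04 * 4.184 = 100.58336 J. 29.27 joule = 29.27 J. Sum: 100.58336 + 29.27 = 129.85336 J. 1 erg = 1e-07 J, so 129.85336 J = 129.85336 / 1e-07 = 1.2985336e+09 erg ≈ 1.299e+09 erg (4 s.f.).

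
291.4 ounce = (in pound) 1 ounce = 0.028349523 kg, so 291.4 ounce = 291.4 * 0.028349523 = 8.261051 kg. 1 pound = 0.45359237 kg, so 8.261051 kg = 8.261051 / 0.45359237 = 18.2125 pound ≈ 18.21 pound (4 s.f.). Final answer: 18.21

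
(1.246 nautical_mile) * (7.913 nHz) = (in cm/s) 0.001826. Check: 1 nautical_mile = 1852 m, so 1.246 nautical_mile = 1.246 * 1852 = 2307.592 m. 1 nHz = 1e-09 Hz, so 7.913 nHz = 7.913 * 1e-09 = 7.913e-09 Hz. Combine: 2307.592 m * 7.913e-09 Hz = 1.8259975e-05 m/s. 1 cm/s = 0.01 m/s, so 1.8259975e-05 m/s = 1.8259975e-05 / 0.01 = 0.0018259975 cm/s ≈ 0.001826 cm/s (4 s.f.).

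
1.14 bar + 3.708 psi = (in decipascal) 1 bar = 100000 Pa, so 1.14 bar = 1.14 * 100000 = 114000 Pa. 1 psi = 6894.7573 Pa, so 3.708 psi = 3.708 * 6894.7573 = 25565.76 Pa. Sum: 114000 + 25565.76 = 139565.76 Pa. 1 decipascal = 0.1 Pa, so 139565.76 Pa = 139565.76 / 0.1 = 1395657.6 decipascal ≈ 1.396e+06 decipascal (4 s.f.). Final answer: 1.396e+06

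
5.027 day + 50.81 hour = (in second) 6.172e+05. Check: 1 day = 86400 s, so 5.027 day = 5.027 * 86400 = 434332.8 s. 1 hour = 3600 s, so 50.81 hour = 50.81 * 3600 = 182916 s. Sum: 434332.8 + 182916 = 617248.8 s. 617248.8 s = 617248.8 second ≈ 6.172e+05 second (4 s.f.).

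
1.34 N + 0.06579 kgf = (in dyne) 1.34 N is already in N. 1 kgf = 9.80665 N, so 0.06579 kgf = 0.06579 * 9.80665 = 0.6451795 N. Sum: 1.34 + 0.6451795 = 1.9851795 N. 1 dyne = 1e-05 N, so 1.9851795 N = 1.9851795 / 1e-05 = 198517.95 dyne ≈ 1.985e+05 dyne (4 s.f.). Final answer: 1.985e+05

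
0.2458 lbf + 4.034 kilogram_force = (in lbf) 9.139. Check: 1 lbf = 4.4482216 N, so 0.2458 lbf = 0.2458 * 4.4482216 = 1.0933729 N. 1 kilogram_force = 9.80665 N, so 4.034 kilogram_force = 4.034 * 9.80665 = 39.560026 N. Sum: 1.0933729 + 39.560026 = 40.653399 N. 1 lbf = 4.4482216 N, so 40.653399 N = 40.653399 / 4.4482216 = 9.1392477 lbf ≈ 9.139 lbf (4 s.f.).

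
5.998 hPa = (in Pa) 599.8. Check: 1 hPa = 100 Pa, so 5.998 hPa = 5.998 * 100 = 599.8 Pa. Result: 599.8 Pa.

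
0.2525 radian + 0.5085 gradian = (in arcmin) 895.5. Check: 0.2525 radian = 0.2525 rad. 1 gradian = 0.015707963 rad, so 0.5085 gradian = 0.5085 * 0.015707963 = 0.0079874993 rad. Sum: 0.2525 + 0.0079874993 = 0.2604875 rad. 1 arcmin = 0.00029088821 rad, so 0.2604875 rad = 0.2604875 / 0.00029088821 = 895.49006 arcmin ≈ 895.5 arcmin (4 s.f.).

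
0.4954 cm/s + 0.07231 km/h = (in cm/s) 2.504. Check: 1 cm/s = 0.01 m/s, so 0.4954 cm/s = 0.4954 * 0.01 = 0.004954 m/s. 1 km/h = 0.27777778 m/s, so 0.07231 km/h = 0.07231 * 0.27777778 = 0.020086111 m/s. Sum: 0.004954 + 0.020086111 = 0.025040111 m/s. 1 cm/s = 0.01 m/s, so 0.025040111 m/s = 0.025040111 / 0.01 = 2.5040111 cm/s ≈ 2.504 cm/s (4 s.f.).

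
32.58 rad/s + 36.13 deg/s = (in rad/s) 33.21. Check: 32.58 rad/s is already in rad/s. 1 deg/s = 0.017453293 rad/s, so 36.13 deg/s = 36.13 * 0.017453293 = 0.63058746 rad/s. Sum: 32.58 + 0.63058746 = 33.210587 rad/s. Result: 33.210587 rad/s ≈ 33.21 rad/s (4 s.f.).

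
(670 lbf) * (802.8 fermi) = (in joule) 1 lbf = 4.4482216 N, so 670 lbf = 670 * 4.4482216 = 2980.3085 N. 1 fermi = 1e-15 m, so 802.8 fermi = 802.8 * 1e-15 = 8.028e-13 m. Combine: 2980.3085 N * 8.028e-13 m = 2.3925916e-09 J. 2.3925916e-09 J = 2.3925916e-09 joule ≈ 2.393e-09 joule (4 s.f.). Final answer: 2.393e-09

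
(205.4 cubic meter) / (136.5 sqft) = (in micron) 1.62e+07. Check: 205.4 cubic meter = 205.4 m^3. 1 sqft = 0.09290304 m^2, so 136.5 sqft = 136.5 * 0.09290304 = 12.681265 m^2. Combine: 205.4 m^3 / 12.681265 m^2 = 16.197122 m. 1 micron = 1e-06 m, so 16.197122 m = 16.197122 / 1e-06 = 16197122 micron ≈ 1.62e+07 micron (4 s.f.).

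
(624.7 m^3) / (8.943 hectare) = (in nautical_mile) 624.7 m^3 is already in m^3. 1 hectare = 10000 m^2, so 8.943 hectare = 8.943 * 10000 = 89430 m^2. Combine: 624.7 m^3 / 89430 m^2 = 0.0069853517 m. 1 nautical_mile = 1852 m, so 0.0069853517 m = 0.0069853517 / 1852 = 3.7717882e-06 nautical_mile ≈ 3.772e-06 nautical_mile (4 s.f.). Final answer: 3.772e-06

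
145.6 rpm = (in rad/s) 15.25. Check: 1 rpm = 0.10471976 rad/s, so 145.6 rpm = 145.6 * 0.10471976 = 15.247196 rad/s. Result: 15.247196 rad/s ≈ 15.25 rad/s (4 s.f.).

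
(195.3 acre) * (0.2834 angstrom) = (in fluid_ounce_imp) 0.7883. Check: 1 acre = 4046.8564 m^2, so 195.3 acre = 195.3 * 4046.8564 = 790351.06 m^2. 1 angstrom = 1e-10 m, so 0.2834 angstrom = 0.2834 * 1e-10 = 2.834e-11 m. Combine: 790351.06 m^2 * 2.834e-11 m = 2.2398549e-05 m^3. 1 fluid_ounce_imp = 2.8413063e-05 m^3, so 2.2398549e-05 m^3 = 2.2398549e-05 / 2.8413063e-05 = 0.78831872 fluid_ounce_imp ≈ 0.7883 fluid_ounce_imp (4 s.f.).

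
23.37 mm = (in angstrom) 2.337e+08. Check: 1 mm = 0.001 m, so 23.37 mm = 23.37 * 0.001 = 0.02337 m. 1 angstrom = 1e-10 m, so 0.02337 m = 0.02337 / 1e-10 = 2.337e+08 angstrom.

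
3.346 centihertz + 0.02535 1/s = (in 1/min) 1 centihertz = 0.01 Hz, so 3.346 centihertz = 3.346 * 0.01 = 0.03346 Hz. 0.02535 1/s = 0.02535 Hz. Sum: 0.03346 + 0.02535 = 0.05881 Hz. 1 1/min = 0.016666667 Hz, so 0.05881 Hz = 0.05881 / 0.016666667 = 3.5286 1/min ≈ 3.529 1/min (4 s.f.). Final answer: 3.529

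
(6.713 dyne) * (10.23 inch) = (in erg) 174.4. Check: 1 dyne = 1e-05 N, so 6.713 dyne = 6.713 * 1e-05 = 6.713e-05 N. 1 inch = 0.0254 m, so 10.23 inch = 10.23 * 0.0254 = 0.259842 m. Combine: 6.713e-05 N * 0.259842 m = 1.7443193e-05 J. 1 erg = 1e-07 J, so 1.7443193e-05 J = 1.7443193e-05 / 1e-07 = 174.43193 erg ≈ 174.4 erg (4 s.f.).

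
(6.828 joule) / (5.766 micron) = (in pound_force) 2.662e+05. Check: 6.828 joule = 6.828 J. 1 micron = 1e-06 m, so 5.766 micron = 5.766 * 1e-06 = 5.766e-06 m. Combine: 6.828 J / 5.766e-06 m = 1184183.1 N. 1 pound_force = 4.4482216 N, so 1184183.1 N = 1184183.1 / 4.4482216 = 266214.96 pound_force ≈ 2.662e+05 pound_force (4 s.f.).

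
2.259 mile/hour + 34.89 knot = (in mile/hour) 1 mile/hour = 0.44704 m/s, so 2.259 mile/hour = 2.259 * 0.44704 = 1.0098634 m/s. 1 knot = 0.51444444 m/s, so 34.89 knot = 34.89 * 0.51444444 = 17.948967 m/s. Sum: 1.0098634 + 17.948967 = 18.95883 m/s. 1 mile/hour = 0.44704 m/s, so 18.95883 m/s = 18.95883 / 0.44704 = 42.409695 mile/hour ≈ 42.41 mile/hour (4 s.f.). Final answer: 42.41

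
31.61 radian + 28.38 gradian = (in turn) 31.61 radian = 31.61 rad. 1 gradian = 0.015707963 rad, so 28.38 gradian = 28.38 * 0.015707963 = 0.445792 rad. Sum: 31.61 + 0.445792 = 32.055792 rad. 1 turn = 6.2831853 rad, so 32.055792 rad = 32.055792 / 6.2831853 = 5.1018378 turn ≈ 5.102 turn (4 s.f.). Final answer: 5.102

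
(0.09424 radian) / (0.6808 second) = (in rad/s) 0.1384. Check: 0.09424 radian = 0.09424 rad. 0.6808 second = 0.6808 s. Combine: 0.09424 rad / 0.6808 s = 0.13842538 rad/s. Result: 0.13842538 rad/s ≈ 0.1384 rad/s (4 s.f.).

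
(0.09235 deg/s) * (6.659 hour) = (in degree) 1 deg/s = 0.017453293 rad/s, so 0.09235 deg/s = 0.09235 * 0.017453293 = 0.0016118116 rad/s. 1 hour = 3600 s, so 6.659 hour = 6.659 * 3600 = 23972.4 s. Combine: 0.0016118116 rad/s * 23972.4 s = 38.638992 rad. 1 degree = 0.017453293 rad, so 38.638992 rad = 38.638992 / 0.017453293 = 2213.8511 degree ≈ 2214 degree (4 s.f.). Final answer: 2214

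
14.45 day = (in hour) 346.8. Check: 1 day = 86400 s, so 14.45 day = 14.45 * 86400 = 1248480 s. 1 hour = 3600 s, so 1248480 s = 1248480 / 3600 = 346.8 hour.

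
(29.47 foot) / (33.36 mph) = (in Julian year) 1 foot = 0.3048 m, so 29.47 foot = 29.47 * 0.3048 = 8.982456 m. 1 mph = 0.44704 m/s, so 33.36 mph = 33.36 * 0.44704 = 14.913254 m/s. Combine: 8.982456 m / 14.913254 m/s = 0.6023136 s. 1 Julian year = 31557600 s, so 0.6023136 s = 0.6023136 / 31557600 = 1.9086166e-08 Julian year ≈ 1.909e-08 Julian year (4 s.f.). Final answer: 1.909e-08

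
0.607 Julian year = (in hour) 1 Julian year = 31557600 s, so 0.607 Julian year = 0.607 * 31557600 = 19155463 s. 1 hour = 3600 s, so 19155463 s = 19155463 / 3600 = 5320.962 hour ≈ 5321 hour (4 s.f.). Final answer: 5321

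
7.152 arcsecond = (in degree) 0.001987. Check: 1 arcsecond = 4.8481368e-06 rad, so 7.152 arcsecond = 7.152 * 4.8481368e-06 = 3.4673874e-05 rad. 1 degree = 0.017453293 rad, so 3.4673874e-05 rad = 3.4673874e-05 / 0.017453293 = 0.0019866667 degree ≈ 0.001987 degree (4 s.f.).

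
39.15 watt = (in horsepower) 0.0525. Check: 39.15 watt = 39.15 W. 1 horsepower = 745.69987 W, so 39.15 W = 39.15 / 745.69987 = 0.052501015 horsepower ≈ 0.0525 horsepower (4 s.f.).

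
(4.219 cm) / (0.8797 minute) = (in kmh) 1 cm = 0.01 m, so 4.219 cm = 4.219 * 0.01 = 0.04219 m. 1 minute = 60 s, so 0.8797 minute = 0.8797 * 60 = 52.782 s. Combine: 0.04219 m / 52.782 s = 0.00079932553 m/s. 1 kmh = 0.27777778 m/s, so 0.00079932553 m/s = 0.00079932553 / 0.27777778 = 0.0028775719 kmh ≈ 0.002878 kmh (4 s.f.). Final answer: 0.002878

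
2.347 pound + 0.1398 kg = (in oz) 42.48. Check: 1 pound = 0.45359237 kg, so 2.347 pound = 2.347 * 0.45359237 = 1.0645813 kg. 0.1398 kg is already in kg. Sum: 1.0645813 + 0.1398 = 1.2043813 kg. 1 oz = 0.028349523 kg, so 1.2043813 kg = 1.2043813 / 0.028349523 = 42.4833 oz ≈ 42.48 oz (4 s.f.).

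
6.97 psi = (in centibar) 48.06. Check: 1 psi = 6894.7573 Pa, so 6.97 psi = 6.97 * 6894.7573 = 48056.458 Pa. 1 centibar = 1000 Pa, so 48056.458 Pa = 48056.458 / 1000 = 48.056458 centibar ≈ 48.06 centibar (4 s.f.).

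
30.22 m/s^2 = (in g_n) 1 g_n = 9.80665 m/s^2, so 30.22 m/s^2 = 30.22 / 9.80665 = 3.0815824 g_n ≈ 3.082 g_n (4 s.f.). Final answer: 3.082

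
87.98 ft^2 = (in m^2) 8.174. Check: 1 ft^2 = 0.09290304 m^2, so 87.98 ft^2 = 87.98 * 0.09290304 = 8.1736095 m^2. Result: 8.1736095 m^2 ≈ 8.174 m^2 (4 s.f.).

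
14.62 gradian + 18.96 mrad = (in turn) 0.03957. Check: 1 gradian = 0.015707963 rad, so 14.62 gradian = 14.62 * 0.015707963 = 0.22965042 rad. 1 mrad = 0.001 rad, so 18.96 mrad = 18.96 * 0.001 = 0.01896 rad. Sum: 0.22965042 + 0.01896 = 0.24861042 rad. 1 turn = 6.2831853 rad, so 0.24861042 rad = 0.24861042 / 6.2831853 = 0.039567578 turn ≈ 0.03957 turn (4 s.f.).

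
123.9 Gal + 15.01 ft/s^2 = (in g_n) 1 Gal = 0.01 m/s^2, so 123.9 Gal = 123.9 * 0.01 = 1.239 m/s^2. 1 ft/s^2 = 0.3048 m/s^2, so 15.01 ft/s^2 = 15.01 * 0.3048 = 4.575048 m/s^2. Sum: 1.239 + 4.575048 = 5.814048 m/s^2. 1 g_n = 9.80665 m/s^2, so 5.814048 m/s^2 = 5.814048 / 9.80665 = 0.5928679 g_n ≈ 0.5929 g_n (4 s.f.). Final answer: 0.5929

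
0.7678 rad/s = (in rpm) 7.332. Check: 1 rpm = 0.10471976 rad/s, so 0.7678 rad/s = 0.7678 / 0.10471976 = 7.3319499 rpm ≈ 7.332 rpm (4 s.f.).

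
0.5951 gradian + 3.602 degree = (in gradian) 4.597. Check: 1 gradian = 0.015707963 rad, so 0.5951 gradian = 0.5951 * 0.015707963 = 0.0093478089 rad. 1 degree = 0.017453293 rad, so 3.602 degree = 3.602 * 0.017453293 = 0.06286676 rad. Sum: 0.0093478089 + 0.06286676 = 0.072214569 rad. 1 gradian = 0.015707963 rad, so 0.072214569 rad = 0.072214569 / 0.015707963 = 4.5973222 gradian ≈ 4.597 gradian (4 s.f.).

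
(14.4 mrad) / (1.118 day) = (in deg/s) 1 mrad = 0.001 rad, so 14.4 mrad = 14.4 * 0.001 = 0.0144 rad. 1 day = 86400 s, so 1.118 day = 1.118 * 86400 = 96595.2 s. Combine: 0.0144 rad / 96595.2 s = 1.4907573e-07 rad/s. 1 deg/s = 0.017453293 rad/s, so 1.4907573e-07 rad/s = 1.4907573e-07 / 0.017453293 = 8.5414102e-06 deg/s ≈ 8.541e-06 deg/s (4 s.f.). Final answer: 8.541e-06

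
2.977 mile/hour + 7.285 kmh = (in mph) 7.504. Check: 1 mile/hour = 0.44704 m/s, so 2.977 mile/hour = 2.977 * 0.44704 = 1.3308381 m/s. 1 kmh = 0.27777778 m/s, so 7.285 kmh = 7.285 * 0.27777778 = 2.0236111 m/s. Sum: 1.3308381 + 2.0236111 = 3.3544492 m/s. 1 mph = 0.44704 m/s, so 3.3544492 m/s = 3.3544492 / 0.44704 = 7.5036891 mph ≈ 7.504 mph (4 s.f.).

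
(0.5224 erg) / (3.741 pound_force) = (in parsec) 1.017e-25. Check: 1 erg = 1e-07 J, so 0.5224 erg = 0.5224 * 1e-07 = 5.224e-08 J. 1 pound_force = 4.4482216 N, so 3.741 pound_force = 3.741 * 4.4482216 = 16.640797 N. Combine: 5.224e-08 J / 16.640797 N = 3.1392727e-09 m. 1 parsec = 3.0856776e+16 m, so 3.1392727e-09 m = 3.1392727e-09 / 3.0856776e+16 = 1.017369e-25 parsec ≈ 1.017e-25 parsec (4 s.f.).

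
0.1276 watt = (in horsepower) 0.1276 watt = 0.1276 W. 1 horsepower = 745.69987 W, so 0.1276 W = 0.1276 / 745.69987 = 0.00017111442 horsepower ≈ 0.0001711 horsepower (4 s.f.). Final answer: 0.0001711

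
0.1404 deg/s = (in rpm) 1 deg/s = 0.017453293 rad/s, so 0.1404 deg/s = 0.1404 * 0.017453293 = 0.0024504423 rad/s. 1 rpm = 0.10471976 rad/s, so 0.0024504423 rad/s = 0.0024504423 / 0.10471976 = 0.0234 rpm. Final answer: 0.0234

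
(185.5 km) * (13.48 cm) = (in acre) 6.179. Check: 1 km = 1000 m, so 185.5 km = 185.5 * 1000 = 185500 m. 1 cm = 0.01 m, so 13.48 cm = 13.48 * 0.01 = 0.1348 m. Combine: 185500 m * 0.1348 m = 25005.4 m^2. 1 acre = 4046.8564 m^2, so 25005.4 m^2 = 25005.4 / 4046.8564 = 6.1789689 acre ≈ 6.179 acre (4 s.f.).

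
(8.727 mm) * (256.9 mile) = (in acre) 1 mm = 0.001 m, so 8.727 mm = 8.727 * 0.001 = 0.008727 m. 1 mile = 1609.344 m, so 256.9 mile = 256.9 * 1609.344 = 413440.47 m. Combine: 0.008727 m * 413440.47 m = 3608.095 m^2. 1 acre = 4046.8564 m^2, so 3608.095 m^2 = 3608.095 / 4046.8564 = 0.89157969 acre ≈ 0.8916 acre (4 s.f.). Final answer: 0.8916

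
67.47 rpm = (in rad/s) 1 rpm = 0.10471976 rad/s, so 67.47 rpm = 67.47 * 0.10471976 = 7.0654419 rad/s. Result: 7.0654419 rad/s ≈ 7.065 rad/s (4 s.f.). Final answer: 7.065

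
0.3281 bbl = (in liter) 1 bbl = 0.15898729 m^3, so 0.3281 bbl = 0.3281 * 0.15898729 = 0.052163731 m^3. 1 liter = 0.001 m^3, so 0.052163731 m^3 = 0.052163731 / 0.001 = 52.163731 liter ≈ 52.16 liter (4 s.f.). Final answer: 52.16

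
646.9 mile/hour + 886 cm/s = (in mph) 1 mile/hour = 0.44704 m/s, so 646.9 mile/hour = 646.9 * 0.44704 = 289.19018 m/s. 1 cm/s = 0.01 m/s, so 886 cm/s = 886 * 0.01 = 8.86 m/s. Sum: 289.19018 + 8.86 = 298.05018 m/s. 1 mph = 0.44704 m/s, so 298.05018 m/s = 298.05018 / 0.44704 = 666.71926 mph ≈ 666.7 mph (4 s.f.). Final answer: 666.7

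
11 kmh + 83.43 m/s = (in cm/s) 1 kmh = 0.27777778 m/s, so 11 kmh = 11 * 0.27777778 = 3.0555556 m/s. 83.43 m/s is already in m/s. Sum: 3.0555556 + 83.43 = 86.485556 m/s. 1 cm/s = 0.01 m/s, so 86.485556 m/s = 86.485556 / 0.01 = 8648.5556 cm/s ≈ 8649 cm/s (4 s.f.). Final answer: 8649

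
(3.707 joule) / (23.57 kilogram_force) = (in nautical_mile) 8.66e-06. Check: 3.707 joule = 3.707 J. 1 kilogram_force = 9.80665 N, so 23.57 kilogram_force = 23.57 * 9.80665 = 231.14274 N. Combine: 3.707 J / 231.14274 N = 0.016037709 m. 1 nautical_mile = 1852 m, so 0.016037709 m = 0.016037709 / 1852 = 8.6596701e-06 nautical_mile ≈ 8.66e-06 nautical_mile (4 s.f.).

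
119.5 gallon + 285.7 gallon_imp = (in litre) 1 gallon = 0.0037854118 m^3, so 119.5 gallon = 119.5 * 0.0037854118 = 0.45235671 m^3. 1 gallon_imp = 0.00454609 m^3, so 285.7 gallon_imp = 285.7 * 0.00454609 = 1.2988179 m^3. Sum: 0.45235671 + 1.2988179 = 1.7511746 m^3. 1 litre = 0.001 m^3, so 1.7511746 m^3 = 1.7511746 / 0.001 = 1751.1746 litre ≈ 1751 litre (4 s.f.). Final answer: 1751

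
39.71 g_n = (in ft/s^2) 1278. Check: 1 g_n = 9.80665 m/s^2, so 39.71 g_n = 39.71 * 9.80665 = 389.42207 m/s^2. 1 ft/s^2 = 0.3048 m/s^2, so 389.42207 m/s^2 = 389.42207 / 0.3048 = 1277.6315 ft/s^2 ≈ 1278 ft/s^2 (4 s.f.).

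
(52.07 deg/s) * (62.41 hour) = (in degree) 1.17e+07. Check: 1 deg/s = 0.017453293 rad/s, so 52.07 deg/s = 52.07 * 0.017453293 = 0.90879294 rad/s. 1 hour = 3600 s, so 62.41 hour = 62.41 * 3600 = 224676 s. Combine: 0.90879294 rad/s * 224676 s = 204183.96 rad. 1 degree = 0.017453293 rad, so 204183.96 rad = 204183.96 / 0.017453293 = 11698879 degree ≈ 1.17e+07 degree (4 s.f.).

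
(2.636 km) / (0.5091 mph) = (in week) 0.01915. Check: 1 km = 1000 m, so 2.636 km = 2.636 * 1000 = 2636 m. 1 mph = 0.44704 m/s, so 0.5091 mph = 0.5091 * 0.44704 = 0.22758806 m/s. Combine: 2636 m / 0.22758806 m/s = 11582.33 s. 1 week = 604800 s, so 11582.33 s = 11582.33 / 604800 = 0.019150677 week ≈ 0.01915 week (4 s.f.).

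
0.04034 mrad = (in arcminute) 1 mrad = 0.001 rad, so 0.04034 mrad = 0.04034 * 0.001 = 4.034e-05 rad. 1 arcminute = 0.00029088821 rad, so 4.034e-05 rad = 4.034e-05 / 0.00029088821 = 0.1386787 arcminute ≈ 0.1387 arcminute (4 s.f.). Final answer: 0.1387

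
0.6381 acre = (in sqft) 1 acre = 4046.8564 m^2, so 0.6381 acre = 0.6381 * 4046.8564 = 2582.2991 m^2. 1 sqft = 0.09290304 m^2, so 2582.2991 m^2 = 2582.2991 / 0.09290304 = 27795.636 sqft ≈ 2.78e+04 sqft (4 s.f.). Final answer: 2.78e+04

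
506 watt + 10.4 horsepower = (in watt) 8261. Check: 506 watt = 506 W. 1 horsepower = 745.69987 W, so 10.4 horsepower = 10.4 * 745.69987 = 7755.2787 W. Sum: 506 + 7755.2787 = 8261.2787 W. 8261.2787 W = 8261.2787 watt ≈ 8261 watt (4 s.f.).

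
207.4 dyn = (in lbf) 1 dyn = 1e-05 N, so 207.4 dyn = 207.4 * 1e-05 = 0.002074 N. 1 lbf = 4.4482216 N, so 0.002074 N = 0.002074 / 4.4482216 = 0.00046625375 lbf ≈ 0.0004663 lbf (4 s.f.). Final answer: 0.0004663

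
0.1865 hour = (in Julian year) 1 hour = 3600 s, so 0.1865 hour = 0.1865 * 3600 = 671.4 s. 1 Julian year = 31557600 s, so 671.4 s = 671.4 / 31557600 = 2.1275382e-05 Julian year ≈ 2.128e-05 Julian year (4 s.f.). Final answer: 2.128e-05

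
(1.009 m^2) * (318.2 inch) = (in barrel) 1.009 m^2 is already in m^2. 1 inch = 0.0254 m, so 318.2 inch = 318.2 * 0.0254 = 8.08228 m. Combine: 1.009 m^2 * 8.08228 m = 8.1550205 m^3. 1 barrel = 0.15898729 m^3, so 8.1550205 m^3 = 8.1550205 / 0.15898729 = 51.293536 barrel ≈ 51.29 barrel (4 s.f.). Final answer: 51.29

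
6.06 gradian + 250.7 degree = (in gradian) 1 gradian = 0.015707963 rad, so 6.06 gradian = 6.06 * 0.015707963 = 0.095190257 rad. 1 degree = 0.017453293 rad, so 250.7 degree = 250.7 * 0.017453293 = 4.3755404 rad. Sum: 0.095190257 + 4.3755404 = 4.4707307 rad. 1 gradian = 0.015707963 rad, so 4.4707307 rad = 4.4707307 / 0.015707963 = 284.61556 gradian ≈ 284.6 gradian (4 s.f.). Final answer: 284.6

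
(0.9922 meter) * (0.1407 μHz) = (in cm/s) 1.396e-05. Check: 0.9922 meter = 0.9922 m. 1 μHz = 1e-06 Hz, so 0.1407 μHz = 0.1407 * 1e-06 = 1.407e-07 Hz. Combine: 0.9922 m * 1.407e-07 Hz = 1.3960254e-07 m/s. 1 cm/s = 0.01 m/s, so 1.3960254e-07 m/s = 1.3960254e-07 / 0.01 = 1.3960254e-05 cm/s ≈ 1.396e-05 cm/s (4 s.f.).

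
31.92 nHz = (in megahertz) 3.192e-14. Check: 1 nHz = 1e-09 Hz, so 31.92 nHz = 31.92 * 1e-09 = 3.192e-08 Hz. 1 megahertz = 1000000 Hz, so 3.192e-08 Hz = 3.192e-08 / 1000000 = 3.192e-14 megahertz.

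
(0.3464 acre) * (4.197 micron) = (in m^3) 0.005883. Check: 1 acre = 4046.8564 m^2, so 0.3464 acre = 0.3464 * 4046.8564 = 1401.8311 m^2. 1 micron = 1e-06 m, so 4.197 micron = 4.197 * 1e-06 = 4.197e-06 m. Combine: 1401.8311 m^2 * 4.197e-06 m = 0.005883485 m^3. Result: 0.005883485 m^3 ≈ 0.005883 m^3 (4 s.f.).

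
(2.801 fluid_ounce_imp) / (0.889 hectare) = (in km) 8.952e-12. Check: 1 fluid_ounce_imp = 2.8413063e-05 m^3, so 2.801 fluid_ounce_imp = 2.801 * 2.8413063e-05 = 7.9584988e-05 m^3. 1 hectare = 10000 m^2, so 0.889 hectare = 0.889 * 10000 = 8890 m^2. Combine: 7.9584988e-05 m^3 / 8890 m^2 = 8.9521921e-09 m. 1 km = 1000 m, so 8.9521921e-09 m = 8.9521921e-09 / 1000 = 8.9521921e-12 km ≈ 8.952e-12 km (4 s.f.).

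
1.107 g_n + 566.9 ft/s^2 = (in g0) 1 g_n = 9.80665 m/s^2, so 1.107 g_n = 1.107 * 9.80665 = 10.855962 m/s^2. 1 ft/s^2 = 0.3048 m/s^2, so 566.9 ft/s^2 = 566.9 * 0.3048 = 172.79112 m/s^2. Sum: 10.855962 + 172.79112 = 183.64708 m/s^2. 1 g0 = 9.80665 m/s^2, so 183.64708 m/s^2 = 183.64708 / 9.80665 = 18.726791 g0 ≈ 18.73 g0 (4 s.f.). Final answer: 18.73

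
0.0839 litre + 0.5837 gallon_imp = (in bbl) 1 litre = 0.001 m^3, so 0.0839 litre = 0.0839 * 0.001 = 8.39e-05 m^3. 1 gallon_imp = 0.00454609 m^3, so 0.5837 gallon_imp = 0.5837 * 0.00454609 = 0.0026535527 m^3. Sum: 8.39e-05 + 0.0026535527 = 0.0027374527 m^3. 1 bbl = 0.15898729 m^3, so 0.0027374527 m^3 = 0.0027374527 / 0.15898729 = 0.01721806 bbl ≈ 0.01722 bbl (4 s.f.). Final answer: 0.01722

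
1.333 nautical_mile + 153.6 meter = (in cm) 1 nautical_mile = 1852 m, so 1.333 nautical_mile = 1.333 * 1852 = 2468.716 m. 153.6 meter = 153.6 m. Sum: 2468.716 + 153.6 = 2622.316 m. 1 cm = 0.01 m, so 2622.316 m = 2622.316 / 0.01 = 262231.6 cm ≈ 2.622e+05 cm (4 s.f.). Final answer: 2.622e+05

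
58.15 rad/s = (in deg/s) 1 deg/s = 0.017453293 rad/s, so 58.15 rad/s = 58.15 / 0.017453293 = 3331.7496 deg/s ≈ 3332 deg/s (4 s.f.). Final answer: 3332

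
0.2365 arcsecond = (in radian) 1.147e-06. Check: 1 arcsecond = 4.8481368e-06 rad, so 0.2365 arcsecond = 0.2365 * 4.8481368e-06 = 1.1465844e-06 rad. 1.1465844e-06 rad = 1.1465844e-06 radian ≈ 1.147e-06 radian (4 s.f.).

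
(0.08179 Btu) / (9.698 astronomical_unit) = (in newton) 5.948e-11. Check: 1 Btu = 1055.0559 J, so 0.08179 Btu = 0.08179 * 1055.0559 = 86.293018 J. 1 astronomical_unit = 1.4959787e+11 m, so 9.698 astronomical_unit = 9.698 * 1.4959787e+11 = 1.4508002e+12 m. Combine: 86.293018 J / 1.4508002e+12 m = 5.9479604e-11 N. 5.9479604e-11 N = 5.9479604e-11 newton ≈ 5.948e-11 newton (4 s.f.).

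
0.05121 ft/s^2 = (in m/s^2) 0.01561. Check: 1 ft/s^2 = 0.3048 m/s^2, so 0.05121 ft/s^2 = 0.05121 * 0.3048 = 0.015608808 m/s^2. Result: 0.015608808 m/s^2 ≈ 0.01561 m/s^2 (4 s.f.).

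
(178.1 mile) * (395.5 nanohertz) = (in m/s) 1 mile = 1609.344 m, so 178.1 mile = 178.1 * 1609.344 = 286624.17 m. 1 nanohertz = 1e-09 Hz, so 395.5 nanohertz = 395.5 * 1e-09 = 3.955e-07 Hz. Combine: 286624.17 m * 3.955e-07 Hz = 0.11335986 m/s. Result: 0.11335986 m/s ≈ 0.1134 m/s (4 s.f.). Final answer: 0.1134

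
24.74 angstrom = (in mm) 1 angstrom = 1e-10 m, so 24.74 angstrom = 24.74 * 1e-10 = 2.474e-09 m. 1 mm = 0.001 m, so 2.474e-09 m = 2.474e-09 / 0.001 = 2.474e-06 mm. Final answer: 2.474e-06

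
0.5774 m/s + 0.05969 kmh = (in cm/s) 0.5774 m/s is already in m/s. 1 kmh = 0.27777778 m/s, so 0.05969 kmh = 0.05969 * 0.27777778 = 0.016580556 m/s. Sum: 0.5774 + 0.016580556 = 0.59398056 m/s. 1 cm/s = 0.01 m/s, so 0.59398056 m/s = 0.59398056 / 0.01 = 59.398056 cm/s ≈ 59.4 cm/s (4 s.f.). Final answer: 59.4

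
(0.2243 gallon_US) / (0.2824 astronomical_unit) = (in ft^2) 2.163e-13. Check: 1 gallon_US = 0.0037854118 m^3, so 0.2243 gallon_US = 0.2243 * 0.0037854118 = 0.00084906786 m^3. 1 astronomical_unit = 1.4959787e+11 m, so 0.2824 astronomical_unit = 0.2824 * 1.4959787e+11 = 4.2246439e+10 m. Combine: 0.00084906786 m^3 / 4.2246439e+10 m = 2.0097975e-14 m^2. 1 ft^2 = 0.09290304 m^2, so 2.0097975e-14 m^2 = 2.0097975e-14 / 0.09290304 = 2.163328e-13 ft^2 ≈ 2.163e-13 ft^2 (4 s.f.).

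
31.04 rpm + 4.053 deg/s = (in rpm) 31.72. Check: 1 rpm = 0.10471976 rad/s, so 31.04 rpm = 31.04 * 0.10471976 = 3.2505012 rad/s. 1 deg/s = 0.017453293 rad/s, so 4.053 deg/s = 4.053 * 0.017453293 = 0.070738195 rad/s. Sum: 3.2505012 + 0.070738195 = 3.3212394 rad/s. 1 rpm = 0.10471976 rad/s, so 3.3212394 rad/s = 3.3212394 / 0.10471976 = 31.7155 rpm ≈ 31.72 rpm (4 s.f.).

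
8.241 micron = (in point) 1 micron = 1e-06 m, so 8.241 micron = 8.241 * 1e-06 = 8.241e-06 m. 1 point = 0.00035277778 m, so 8.241e-06 m = 8.241e-06 / 0.00035277778 = 0.023360315 point ≈ 0.02336 point (4 s.f.). Final answer: 0.02336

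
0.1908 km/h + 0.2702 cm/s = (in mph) 0.1246. Check: 1 km/h = 0.27777778 m/s, so 0.1908 km/h = 0.1908 * 0.27777778 = 0.053 m/s. 1 cm/s = 0.01 m/s, so 0.2702 cm/s = 0.2702 * 0.01 = 0.002702 m/s. Sum: 0.053 + 0.002702 = 0.055702 m/s. 1 mph = 0.44704 m/s, so 0.055702 m/s = 0.055702 / 0.44704 = 0.12460183 mph ≈ 0.1246 mph (4 s.f.).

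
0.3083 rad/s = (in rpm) 1 rpm = 0.10471976 rad/s, so 0.3083 rad/s = 0.3083 / 0.10471976 = 2.9440481 rpm ≈ 2.944 rpm (4 s.f.). Final answer: 2.944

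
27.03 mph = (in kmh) 1 mph = 0.44704 m/s, so 27.03 mph = 27.03 * 0.44704 = 12.083491 m/s. 1 kmh = 0.27777778 m/s, so 12.083491 m/s = 12.083491 / 0.27777778 = 43.500568 kmh ≈ 43.5 kmh (4 s.f.). Final answer: 43.5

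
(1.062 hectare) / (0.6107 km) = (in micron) 1.739e+07. Check: 1 hectare = 10000 m^2, so 1.062 hectare = 1.062 * 10000 = 10620 m^2. 1 km = 1000 m, so 0.6107 km = 0.6107 * 1000 = 610.7 m. Combine: 10620 m^2 / 610.7 m = 17.38988 m. 1 micron = 1e-06 m, so 17.38988 m = 17.38988 / 1e-06 = 17389880 micron ≈ 1.739e+07 micron (4 s.f.).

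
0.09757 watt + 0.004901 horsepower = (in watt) 3.752. Check: 0.09757 watt = 0.09757 W. 1 horsepower = 745.69987 W, so 0.004901 horsepower = 0.004901 * 745.69987 = 3.6546751 W. Sum: 0.09757 + 3.6546751 = 3.7522451 W. 3.7522451 W = 3.7522451 watt ≈ 3.752 watt (4 s.f.).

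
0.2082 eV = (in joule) 1 eV = 1.6021766e-19 J, so 0.2082 eV = 0.2082 * 1.6021766e-19 = 3.3357318e-20 J. 3.3357318e-20 J = 3.3357318e-20 joule ≈ 3.336e-20 joule (4 s.f.). Final answer: 3.336e-20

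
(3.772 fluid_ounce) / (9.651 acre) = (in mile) 1.775e-12. Check: 1 fluid_ounce = 2.957353e-05 m^3, so 3.772 fluid_ounce = 3.772 * 2.957353e-05 = 0.00011155135 m^3. 1 acre = 4046.8564 m^2, so 9.651 acre = 9.651 * 4046.8564 = 39056.211 m^2. Combine: 0.00011155135 m^3 / 39056.211 m^2 = 2.8561745e-09 m. 1 mile = 1609.344 m, so 2.8561745e-09 m = 2.8561745e-09 / 1609.344 = 1.7747445e-12 mile ≈ 1.775e-12 mile (4 s.f.).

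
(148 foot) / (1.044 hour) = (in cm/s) 1.2. Check: 1 foot = 0.3048 m, so 148 foot = 148 * 0.3048 = 45.1104 m. 1 hour = 3600 s, so 1.044 hour = 1.044 * 3600 = 3758.4 s. Combine: 45.1104 m / 3758.4 s = 0.012002554 m/s. 1 cm/s = 0.01 m/s, so 0.012002554 m/s = 0.012002554 / 0.01 = 1.2002554 cm/s ≈ 1.2 cm/s (4 s.f.).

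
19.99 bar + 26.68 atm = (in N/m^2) 4.702e+06. Check: 1 bar = 100000 Pa, so 19.99 bar = 19.99 * 100000 = 1999000 Pa. 1 atm = 101325 Pa, so 26.68 atm = 26.68 * 101325 = 2703351 Pa. Sum: 1999000 + 2703351 = 4702351 Pa. 4702351 Pa = 4702351 N/m^2 ≈ 4.702e+06 N/m^2 (4 s.f.).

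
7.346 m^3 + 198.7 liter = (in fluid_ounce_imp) 2.655e+05. Check: 7.346 m^3 is already in m^3. 1 liter = 0.001 m^3, so 198.7 liter = 198.7 * 0.001 = 0.1987 m^3. Sum: 7.346 + 0.1987 = 7.5447 m^3. 1 fluid_ounce_imp = 2.8413063e-05 m^3, so 7.5447 m^3 = 7.5447 / 2.8413063e-05 = 265536.32 fluid_ounce_imp ≈ 2.655e+05 fluid_ounce_imp (4 s.f.).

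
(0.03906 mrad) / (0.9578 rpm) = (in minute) 6.49e-06. Check: 1 mrad = 0.001 rad, so 0.03906 mrad = 0.03906 * 0.001 = 3.906e-05 rad. 1 rpm = 0.10471976 rad/s, so 0.9578 rpm = 0.9578 * 0.10471976 = 0.10030058 rad/s. Combine: 3.906e-05 rad / 0.10030058 rad/s = 0.00038942945 s. 1 minute = 60 s, so 0.00038942945 s = 0.00038942945 / 60 = 6.4904908e-06 minute ≈ 6.49e-06 minute (4 s.f.).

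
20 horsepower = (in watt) 1 horsepower = 745.69987 W, so 20 horsepower = 20 * 745.69987 = 14913.997 W. 14913.997 W = 14913.997 watt ≈ 1.491e+04 watt (4 s.f.). Final answer: 1.491e+04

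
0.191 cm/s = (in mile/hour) 1 cm/s = 0.01 m/s, so 0.191 cm/s = 0.191 * 0.01 = 0.00191 m/s. 1 mile/hour = 0.44704 m/s, so 0.00191 m/s = 0.00191 / 0.44704 = 0.0042725483 mile/hour ≈ 0.004273 mile/hour (4 s.f.). Final answer: 0.004273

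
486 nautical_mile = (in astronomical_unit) 6.017e-06. Check: 1 nautical_mile = 1852 m, so 486 nautical_mile = 486 * 1852 = 900072 m. 1 astronomical_unit = 1.4959787e+11 m, so 900072 m = 900072 / 1.4959787e+11 = 6.0166097e-06 astronomical_unit ≈ 6.017e-06 astronomical_unit (4 s.f.).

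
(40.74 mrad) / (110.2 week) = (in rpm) 1 mrad = 0.001 rad, so 40.74 mrad = 40.74 * 0.001 = 0.04074 rad. 1 week = 604800 s, so 110.2 week = 110.2 * 604800 = 66648960 s. Combine: 0.04074 rad / 66648960 s = 6.1126235e-10 rad/s. 1 rpm = 0.10471976 rad/s, so 6.1126235e-10 rad/s = 6.1126235e-10 / 0.10471976 = 5.8371255e-09 rpm ≈ 5.837e-09 rpm (4 s.f.). Final answer: 5.837e-09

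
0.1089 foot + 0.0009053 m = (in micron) 3.41e+04. Check: 1 foot = 0.3048 m, so 0.1089 foot = 0.1089 * 0.3048 = 0.03319272 m. 0.0009053 m is already in m. Sum: 0.03319272 + 0.0009053 = 0.03409802 m. 1 micron = 1e-06 m, so 0.03409802 m = 0.03409802 / 1e-06 = 34098.02 micron ≈ 3.41e+04 micron (4 s.f.).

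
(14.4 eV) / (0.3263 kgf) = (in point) 1 eV = 1.6021766e-19 J, so 14.4 eV = 14.4 * 1.6021766e-19 = 2.3071344e-18 J. 1 kgf = 9.80665 N, so 0.3263 kgf = 0.3263 * 9.80665 = 3.1999099 N. Combine: 2.3071344e-18 J / 3.1999099 N = 7.2099979e-19 m. 1 point = 0.00035277778 m, so 7.2099979e-19 m = 7.2099979e-19 / 0.00035277778 = 2.0437789e-15 point ≈ 2.044e-15 point (4 s.f.). Final answer: 2.044e-15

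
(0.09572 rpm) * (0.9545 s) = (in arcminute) 1 rpm = 0.10471976 rad/s, so 0.09572 rpm = 0.09572 * 0.10471976 = 0.010023775 rad/s. 0.9545 s is already in s. Combine: 0.010023775 rad/s * 0.9545 s = 0.0095676932 rad. 1 arcminute = 0.00029088821 rad, so 0.0095676932 rad = 0.0095676932 / 0.00029088821 = 32.891306 arcminute ≈ 32.89 arcminute (4 s.f.). Final answer: 32.89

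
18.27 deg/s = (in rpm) 1 deg/s = 0.017453293 rad/s, so 18.27 deg/s = 18.27 * 0.017453293 = 0.31887165 rad/s. 1 rpm = 0.10471976 rad/s, so 0.31887165 rad/s = 0.31887165 / 0.10471976 = 3.045 rpm. Final answer: 3.045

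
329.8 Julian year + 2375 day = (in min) 1.769e+08. Check: 1 Julian year = 31557600 s, so 329.8 Julian year = 329.8 * 31557600 = 1.0407696e+10 s. 1 day = 86400 s, so 2375 day = 2375 * 86400 = 2.052e+08 s. Sum: 1.0407696e+10 + 2.052e+08 = 1.0612896e+10 s. 1 min = 60 s, so 1.0612896e+10 s = 1.0612896e+10 / 60 = 1.7688161e+08 min ≈ 1.769e+08 min (4 s.f.).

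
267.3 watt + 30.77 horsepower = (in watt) 267.3 watt = 267.3 W. 1 horsepower = 745.69987 W, so 30.77 horsepower = 30.77 * 745.69987 = 22945.185 W. Sum: 267.3 + 22945.185 = 23212.485 W. 23212.485 W = 23212.485 watt ≈ 2.321e+04 watt (4 s.f.). Final answer: 2.321e+04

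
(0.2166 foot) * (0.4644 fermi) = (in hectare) 3.066e-21. Check: 1 foot = 0.3048 m, so 0.2166 foot = 0.2166 * 0.3048 = 0.06601968 m. 1 fermi = 1e-15 m, so 0.4644 fermi = 0.4644 * 1e-15 = 4.644e-16 m. Combine: 0.06601968 m * 4.644e-16 m = 3.0659539e-17 m^2. 1 hectare = 10000 m^2, so 3.0659539e-17 m^2 = 3.0659539e-17 / 10000 = 3.0659539e-21 hectare ≈ 3.066e-21 hectare (4 s.f.).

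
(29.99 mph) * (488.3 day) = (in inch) 1 mph = 0.44704 m/s, so 29.99 mph = 29.99 * 0.44704 = 13.40673 m/s. 1 day = 86400 s, so 488.3 day = 488.3 * 86400 = 42189120 s. Combine: 13.40673 m/s * 42189120 s = 5.6561812e+08 m. 1 inch = 0.0254 m, so 5.6561812e+08 m = 5.6561812e+08 / 0.0254 = 2.226843e+10 inch ≈ 2.227e+10 inch (4 s.f.). Final answer: 2.227e+10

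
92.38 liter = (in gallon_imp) 20.32. Check: 1 liter = 0.001 m^3, so 92.38 liter = 92.38 * 0.001 = 0.09238 m^3. 1 gallon_imp = 0.00454609 m^3, so 0.09238 m^3 = 0.09238 / 0.00454609 = 20.320759 gallon_imp ≈ 20.32 gallon_imp (4 s.f.).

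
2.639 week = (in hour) 1 week = 604800 s, so 2.639 week = 2.639 * 604800 = 1596067.2 s. 1 hour = 3600 s, so 1596067.2 s = 1596067.2 / 3600 = 443.352 hour ≈ 443.4 hour (4 s.f.). Final answer: 443.4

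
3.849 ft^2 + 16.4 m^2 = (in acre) 1 ft^2 = 0.09290304 m^2, so 3.849 ft^2 = 3.849 * 0.09290304 = 0.3575838 m^2. 16.4 m^2 is already in m^2. Sum: 0.3575838 + 16.4 = 16.757584 m^2. 1 acre = 4046.8564 m^2, so 16.757584 m^2 = 16.757584 / 4046.8564 = 0.0041408891 acre ≈ 0.004141 acre (4 s.f.). Final answer: 0.004141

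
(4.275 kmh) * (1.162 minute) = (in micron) 1 kmh = 0.27777778 m/s, so 4.275 kmh = 4.275 * 0.27777778 = 1.1875 m/s. 1 minute = 60 s, so 1.162 minute = 1.162 * 60 = 69.72 s. Combine: 1.1875 m/s * 69.72 s = 82.7925 m. 1 micron = 1e-06 m, so 82.7925 m = 82.7925 / 1e-06 = 82792500 micron ≈ 8.279e+07 micron (4 s.f.). Final answer: 8.279e+07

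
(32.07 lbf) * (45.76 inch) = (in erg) 1.658e+09. Check: 1 lbf = 4.4482216 N, so 32.07 lbf = 32.07 * 4.4482216 = 142.65447 N. 1 inch = 0.0254 m, so 45.76 inch = 45.76 * 0.0254 = 1.162304 m. Combine: 142.65447 N * 1.162304 m = 165.80786 J. 1 erg = 1e-07 J, so 165.80786 J = 165.80786 / 1e-07 = 1.6580786e+09 erg ≈ 1.658e+09 erg (4 s.f.).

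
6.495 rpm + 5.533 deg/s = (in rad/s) 1 rpm = 0.10471976 rad/s, so 6.495 rpm = 6.495 * 0.10471976 = 0.68015481 rad/s. 1 deg/s = 0.017453293 rad/s, so 5.533 deg/s = 5.533 * 0.017453293 = 0.096569068 rad/s. Sum: 0.68015481 + 0.096569068 = 0.77672388 rad/s. Result: 0.77672388 rad/s ≈ 0.7767 rad/s (4 s.f.). Final answer: 0.7767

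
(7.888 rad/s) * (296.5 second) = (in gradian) 1.489e+05. Check: 7.888 rad/s is already in rad/s. 296.5 second = 296.5 s. Combine: 7.888 rad/s * 296.5 s = 2338.792 rad. 1 gradian = 0.015707963 rad, so 2338.792 rad = 2338.792 / 0.015707963 = 148892.12 gradian ≈ 1.489e+05 gradian (4 s.f.).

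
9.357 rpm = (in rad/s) 1 rpm = 0.10471976 rad/s, so 9.357 rpm = 9.357 * 0.10471976 = 0.97986275 rad/s. Result: 0.97986275 rad/s ≈ 0.9799 rad/s (4 s.f.). Final answer: 0.9799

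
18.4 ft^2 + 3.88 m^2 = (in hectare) 0.0005589. Check: 1 ft^2 = 0.09290304 m^2, so 18.4 ft^2 = 18.4 * 0.09290304 = 1.7094159 m^2. 3.88 m^2 is already in m^2. Sum: 1.7094159 + 3.88 = 5.5894159 m^2. 1 hectare = 10000 m^2, so 5.5894159 m^2 = 5.5894159 / 10000 = 0.00055894159 hectare ≈ 0.0005589 hectare (4 s.f.).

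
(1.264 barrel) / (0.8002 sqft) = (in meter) 2.703. Check: 1 barrel = 0.15898729 m^3, so 1.264 barrel = 1.264 * 0.15898729 = 0.20095994 m^3. 1 sqft = 0.09290304 m^2, so 0.8002 sqft = 0.8002 * 0.09290304 = 0.074341013 m^2. Combine: 0.20095994 m^3 / 0.074341013 m^2 = 2.7032177 m. 2.7032177 m = 2.7032177 meter ≈ 2.703 meter (4 s.f.).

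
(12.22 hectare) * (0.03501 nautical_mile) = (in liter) 7.923e+09. Check: 1 hectare = 10000 m^2, so 12.22 hectare = 12.22 * 10000 = 122200 m^2. 1 nautical_mile = 1852 m, so 0.03501 nautical_mile = 0.03501 * 1852 = 64.83852 m. Combine: 122200 m^2 * 64.83852 m = 7923267.1 m^3. 1 liter = 0.001 m^3, so 7923267.1 m^3 = 7923267.1 / 0.001 = 7.9232671e+09 liter ≈ 7.923e+09 liter (4 s.f.).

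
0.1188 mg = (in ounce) 1 mg = 1e-06 kg, so 0.1188 mg = 0.1188 * 1e-06 = 1.188e-07 kg. 1 ounce = 0.028349523 kg, so 1.188e-07 kg = 1.188e-07 / 0.028349523 = 4.1905467e-06 ounce ≈ 4.191e-06 ounce (4 s.f.). Final answer: 4.191e-06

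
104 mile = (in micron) 1 mile = 1609.344 m, so 104 mile = 104 * 1609.344 = 167371.78 m. 1 micron = 1e-06 m, so 167371.78 m = 167371.78 / 1e-06 = 1.6737178e+11 micron ≈ 1.674e+11 micron (4 s.f.). Final answer: 1.674e+11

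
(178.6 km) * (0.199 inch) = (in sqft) 1 km = 1000 m, so 178.6 km = 178.6 * 1000 = 178600 m. 1 inch = 0.0254 m, so 0.199 inch = 0.199 * 0.0254 = 0.0050546 m. Combine: 178600 m * 0.0050546 m = 902.75156 m^2. 1 sqft = 0.09290304 m^2, so 902.75156 m^2 = 902.75156 / 0.09290304 = 9717.1369 sqft ≈ 9717 sqft (4 s.f.). Final answer: 9717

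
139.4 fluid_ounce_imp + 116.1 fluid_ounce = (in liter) 7.394. Check: 1 fluid_ounce_imp = 2.8413063e-05 m^3, so 139.4 fluid_ounce_imp = 139.4 * 2.8413063e-05 = 0.0039607809 m^3. 1 fluid_ounce = 2.957353e-05 m^3, so 116.1 fluid_ounce = 116.1 * 2.957353e-05 = 0.0034334868 m^3. Sum: 0.0039607809 + 0.0034334868 = 0.0073942677 m^3. 1 liter = 0.001 m^3, so 0.0073942677 m^3 = 0.0073942677 / 0.001 = 7.3942677 liter ≈ 7.394 liter (4 s.f.).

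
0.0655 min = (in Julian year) 1.245e-07. Check: 1 min = 60 s, so 0.0655 min = 0.0655 * 60 = 3.93 s. 1 Julian year = 31557600 s, so 3.93 s = 3.93 / 31557600 = 1.2453419e-07 Julian year ≈ 1.245e-07 Julian year (4 s.f.).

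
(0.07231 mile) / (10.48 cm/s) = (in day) 0.01285. Check: 1 mile = 1609.344 m, so 0.07231 mile = 0.07231 * 1609.344 = 116.37166 m. 1 cm/s = 0.01 m/s, so 10.48 cm/s = 10.48 * 0.01 = 0.1048 m/s. Combine: 116.37166 m / 0.1048 m/s = 1110.4166 s. 1 day = 86400 s, so 1110.4166 s = 1110.4166 / 86400 = 0.012852045 day ≈ 0.01285 day (4 s.f.).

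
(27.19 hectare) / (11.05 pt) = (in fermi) 1 hectare = 10000 m^2, so 27.19 hectare = 27.19 * 10000 = 271900 m^2. 1 pt = 0.00035277778 m, so 11.05 pt = 11.05 * 0.00035277778 = 0.0038981944 m. Combine: 271900 m^2 / 0.0038981944 m = 69750240 m. 1 fermi = 1e-15 m, so 69750240 m = 69750240 / 1e-15 = 6.975024e+22 fermi ≈ 6.975e+22 fermi (4 s.f.). Final answer: 6.975e+22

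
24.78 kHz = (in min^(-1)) 1 kHz = 1000 Hz, so 24.78 kHz = 24.78 * 1000 = 24780 Hz. 1 min^(-1) = 0.016666667 Hz, so 24780 Hz = 24780 / 0.016666667 = 1486800 min^(-1) ≈ 1.487e+06 min^(-1) (4 s.f.). Final answer: 1.487e+06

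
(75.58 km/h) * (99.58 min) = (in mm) 1 km/h = 0.27777778 m/s, so 75.58 km/h = 75.58 * 0.27777778 = 20.994444 m/s. 1 min = 60 s, so 99.58 min = 99.58 * 60 = 5974.8 s. Combine: 20.994444 m/s * 5974.8 s = 125437.61 m. 1 mm = 0.001 m, so 125437.61 m = 125437.61 / 0.001 = 1.2543761e+08 mm ≈ 1.254e+08 mm (4 s.f.). Final answer: 1.254e+08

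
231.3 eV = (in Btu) 3.512e-20. Check: 1 eV = 1.6021766e-19 J, so 231.3 eV = 231.3 * 1.6021766e-19 = 3.7058346e-17 J. 1 Btu = 1055.0559 J, so 3.7058346e-17 J = 3.7058346e-17 / 1055.0559 = 3.5124534e-20 Btu ≈ 3.512e-20 Btu (4 s.f.).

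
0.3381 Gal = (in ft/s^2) 1 Gal = 0.01 m/s^2, so 0.3381 Gal = 0.3381 * 0.01 = 0.003381 m/s^2. 1 ft/s^2 = 0.3048 m/s^2, so 0.003381 m/s^2 = 0.003381 / 0.3048 = 0.01109252 ft/s^2 ≈ 0.01109 ft/s^2 (4 s.f.). Final answer: 0.01109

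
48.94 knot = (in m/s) 25.18. Check: 1 knot = 0.51444444 m/s, so 48.94 knot = 48.94 * 0.51444444 = 25.176911 m/s. Result: 25.176911 m/s ≈ 25.18 m/s (4 s.f.).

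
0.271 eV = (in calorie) 1 eV = 1.6021766e-19 J, so 0.271 eV = 0.271 * 1.6021766e-19 = 4.3418987e-20 J. 1 calorie = 4.184 J, so 4.3418987e-20 J = 4.3418987e-20 / 4.184 = 1.0377387e-20 calorie ≈ 1.038e-20 calorie (4 s.f.). Final answer: 1.038e-20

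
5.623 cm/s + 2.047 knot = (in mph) 2.481. Check: 1 cm/s = 0.01 m/s, so 5.623 cm/s = 5.623 * 0.01 = 0.05623 m/s. 1 knot = 0.51444444 m/s, so 2.047 knot = 2.047 * 0.51444444 = 1.0530678 m/s. Sum: 0.05623 + 1.0530678 = 1.1092978 m/s. 1 mph = 0.44704 m/s, so 1.1092978 m/s = 1.1092978 / 0.44704 = 2.4814285 mph ≈ 2.481 mph (4 s.f.).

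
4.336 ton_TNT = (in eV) 1.132e+29. Check: 1 ton_TNT = 4.184e+09 J, so 4.336 ton_TNT = 4.336 * 4.184e+09 = 1.8141824e+10 J. 1 eV = 1.6021766e-19 J, so 1.8141824e+10 J = 1.8141824e+10 / 1.6021766e-19 = 1.1323236e+29 eV ≈ 1.132e+29 eV (4 s.f.).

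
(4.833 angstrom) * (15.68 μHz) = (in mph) 1.695e-14. Check: 1 angstrom = 1e-10 m, so 4.833 angstrom = 4.833 * 1e-10 = 4.833e-10 m. 1 μHz = 1e-06 Hz, so 15.68 μHz = 15.68 * 1e-06 = 1.568e-05 Hz. Combine: 4.833e-10 m * 1.568e-05 Hz = 7.578144e-15 m/s. 1 mph = 0.44704 m/s, so 7.578144e-15 m/s = 7.578144e-15 / 0.44704 = 1.6951825e-14 mph ≈ 1.695e-14 mph (4 s.f.).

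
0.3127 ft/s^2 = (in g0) 0.009719. Check: 1 ft/s^2 = 0.3048 m/s^2, so 0.3127 ft/s^2 = 0.3127 * 0.3048 = 0.09531096 m/s^2. 1 g0 = 9.80665 m/s^2, so 0.09531096 m/s^2 = 0.09531096 / 9.80665 = 0.0097190131 g0 ≈ 0.009719 g0 (4 s.f.).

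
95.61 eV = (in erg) 1 eV = 1.6021766e-19 J, so 95.61 eV = 95.61 * 1.6021766e-19 = 1.5318411e-17 J. 1 erg = 1e-07 J, so 1.5318411e-17 J = 1.5318411e-17 / 1e-07 = 1.5318411e-10 erg ≈ 1.532e-10 erg (4 s.f.). Final answer: 1.532e-10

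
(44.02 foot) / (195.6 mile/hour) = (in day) 1.776e-06. Check: 1 foot = 0.3048 m, so 44.02 foot = 44.02 * 0.3048 = 13.417296 m. 1 mile/hour = 0.44704 m/s, so 195.6 mile/hour = 195.6 * 0.44704 = 87.441024 m/s. Combine: 13.417296 m / 87.441024 m/s = 0.15344395 s. 1 day = 86400 s, so 0.15344395 s = 0.15344395 / 86400 = 1.7759716e-06 day ≈ 1.776e-06 day (4 s.f.).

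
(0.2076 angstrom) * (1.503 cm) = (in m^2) 3.12e-13. Check: 1 angstrom = 1e-10 m, so 0.2076 angstrom = 0.2076 * 1e-10 = 2.076e-11 m. 1 cm = 0.01 m, so 1.503 cm = 1.503 * 0.01 = 0.01503 m. Combine: 2.076e-11 m * 0.01503 m = 3.120228e-13 m^2. Result: 3.120228e-13 m^2 ≈ 3.12e-13 m^2 (4 s.f.).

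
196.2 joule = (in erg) 1.962e+09. Check: 196.2 joule = 196.2 J. 1 erg = 1e-07 J, so 196.2 J = 196.2 / 1e-07 = 1.962e+09 erg.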